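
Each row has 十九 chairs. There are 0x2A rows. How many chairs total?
Convert 十九 (Chinese numeral) → 1×10 + 9 = 19 (decimal)
Convert 0x2A (hexadecimal) → 2×16 + 10 = 42 (decimal)
Compute 19 × 42 = 798
798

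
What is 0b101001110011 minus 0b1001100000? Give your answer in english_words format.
Convert 0b101001110011 (binary) → 2048 + 512 + 64 + 32 + 16 + 2 + 1 = 2675 (decimal)
Convert 0b1001100000 (binary) → 512 + 64 + 32 = 608 (decimal)
Compute 2675 - 608 = 2067
Convert 2067 (decimal) → 2067 = 2×1000 + 67 → two thousand sixty-seven (English words)
two thousand sixty-seven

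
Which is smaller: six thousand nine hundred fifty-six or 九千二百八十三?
Convert six thousand nine hundred fifty-six (English words) → 6×1000 + 9×100 + 56 = 6956 (decimal)
Convert 九千二百八十三 (Chinese numeral) → 9×1000 + 2×100 + 8×10 + 3 = 9283 (decimal)
Compare 6956 vs 9283: smaller = 6956
6956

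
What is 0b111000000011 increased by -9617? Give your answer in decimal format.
Convert 0b111000000011 (binary) → 2048 + 1024 + 512 + 2 + 1 = 3587 (decimal)
Compute 3587 + -9617 = -6030
-6030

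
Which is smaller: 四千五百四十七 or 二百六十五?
Convert 四千五百四十七 (Chinese numeral) → 4×1000 + 5×100 + 4×10 + 7 = 4547 (decimal)
Convert 二百六十五 (Chinese numeral) → 2×100 + 6×10 + 5 = 265 (decimal)
Compare 4547 vs 265: smaller = 265
265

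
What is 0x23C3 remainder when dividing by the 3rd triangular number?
Convert 0x23C3 (hexadecimal) → 2×4096 + 3×256 + 12×16 + 3 = 9155 (decimal)
Convert the 3rd triangular number (triangular index) → 3×4/2 = 6 (decimal)
Compute 9155 mod 6 = 5
5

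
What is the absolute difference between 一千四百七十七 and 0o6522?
Convert 一千四百七十七 (Chinese numeral) → 1×1000 + 4×100 + 7×10 + 7 = 1477 (decimal)
Convert 0o6522 (octal) → 6×512 + 5×64 + 2×8 + 2 = 3410 (decimal)
Compute |1477 - 3410| = 1933
1933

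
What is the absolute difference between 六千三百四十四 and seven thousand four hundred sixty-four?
Convert 六千三百四十四 (Chinese numeral) → 6×1000 + 3×100 + 4×10 + 4 = 6344 (decimal)
Convert seven thousand four hundred sixty-four (English words) → 7×1000 + 4×100 + 64 = 7464 (decimal)
Compute |6344 - 7464| = 1120
1120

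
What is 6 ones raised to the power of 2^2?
Convert 6 ones (place-value notation) → 6 (decimal)
Convert 2^2 (power) → 4 (decimal)
Compute 6 ^ 4 = 1296
1296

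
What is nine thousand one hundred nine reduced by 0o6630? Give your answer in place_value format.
Convert nine thousand one hundred nine (English words) → 9×1000 + 1×100 + 9 = 9109 (decimal)
Convert 0o6630 (octal) → 6×512 + 6×64 + 3×8 = 3480 (decimal)
Compute 9109 - 3480 = 5629
Convert 5629 (decimal) → 5629 = 5×1000 + 6×100 + 2×10 + 9 → 5 thousands, 6 hundreds, 2 tens, 9 ones (place-value notation)
5 thousands, 6 hundreds, 2 tens, 9 ones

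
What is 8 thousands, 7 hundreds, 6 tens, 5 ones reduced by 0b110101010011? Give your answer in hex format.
Convert 8 thousands, 7 hundreds, 6 tens, 5 ones (place-value notation) → 8×1000 + 7×100 + 6×10 + 5 = 8765 (decimal)
Convert 0b110101010011 (binary) → 2048 + 1024 + 256 + 64 + 16 + 2 + 1 = 3411 (decimal)
Compute 8765 - 3411 = 5354
Convert 5354 (decimal) → 5354 = 1×4096 + 4×256 + 14×16 + 10 → 0x14EA (hexadecimal)
0x14EA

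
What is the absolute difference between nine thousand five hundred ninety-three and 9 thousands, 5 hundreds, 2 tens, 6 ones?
Convert nine thousand five hundred ninety-three (English words) → 9×1000 + 5×100 + 93 = 9593 (decimal)
Convert 9 thousands, 5 hundreds, 2 tens, 6 ones (place-value notation) → 9×1000 + 5×100 + 2×10 + 6 = 9526 (decimal)
Compute |9593 - 9526| = 67
67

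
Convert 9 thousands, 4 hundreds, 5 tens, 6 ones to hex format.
Convert 9 thousands, 4 hundreds, 5 tens, 6 ones (place-value notation) → 9×1000 + 4×100 + 5×10 + 6 = 9456 (decimal)
Convert 9456 (decimal) → 9456 = 2×4096 + 4×256 + 15×16 → 0x24F0 (hexadecimal)
0x24F0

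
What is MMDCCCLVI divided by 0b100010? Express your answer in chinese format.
Convert MMDCCCLVI (Roman numeral) → 1000 + 1000 + 500 + 100 + 100 + 100 + 50 + 5 + 1 = 2856 (decimal)
Convert 0b100010 (binary) → 32 + 2 = 34 (decimal)
Compute 2856 ÷ 34 = 84
Convert 84 (decimal) → 84 = 8×10 + 4 → 八十四 (Chinese numeral)
八十四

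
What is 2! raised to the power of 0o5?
Convert 2! (factorial) → 2 (decimal)
Convert 0o5 (octal) → 5 (decimal)
Compute 2 ^ 5 = 32
32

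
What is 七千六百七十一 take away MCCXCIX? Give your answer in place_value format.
Convert 七千六百七十一 (Chinese numeral) → 7×1000 + 6×100 + 7×10 + 1 = 7671 (decimal)
Convert MCCXCIX (Roman numeral) → 1000 + 100 + 100 + 90 + 9 = 1299 (decimal)
Compute 7671 - 1299 = 6372
Convert 6372 (decimal) → 6372 = 6×1000 + 3×100 + 7×10 + 2 → 6 thousands, 3 hundreds, 7 tens, 2 ones (place-value notation)
6 thousands, 3 hundreds, 7 tens, 2 ones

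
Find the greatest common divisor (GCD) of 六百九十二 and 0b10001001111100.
Convert 六百九十二 (Chinese numeral) → 6×100 + 9×10 + 2 = 692 (decimal)
Convert 0b10001001111100 (binary) → 8192 + 512 + 64 + 32 + 16 + 8 + 4 = 8828 (decimal)
Compute gcd(692, 8828) = 4
4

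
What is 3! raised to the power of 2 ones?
Convert 3! (factorial) → 6 (decimal)
Convert 2 ones (place-value notation) → 2 (decimal)
Compute 6 ^ 2 = 36
36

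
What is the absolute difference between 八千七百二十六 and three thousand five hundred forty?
Convert 八千七百二十六 (Chinese numeral) → 8×1000 + 7×100 + 2×10 + 6 = 8726 (decimal)
Convert three thousand five hundred forty (English words) → 3×1000 + 5×100 + 40 = 3540 (decimal)
Compute |8726 - 3540| = 5186
5186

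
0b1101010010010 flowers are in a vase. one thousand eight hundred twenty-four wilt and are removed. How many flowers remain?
Convert 0b1101010010010 (binary) → 4096 + 2048 + 512 + 128 + 16 + 2 = 6802 (decimal)
Convert one thousand eight hundred twenty-four (English words) → 1×1000 + 8×100 + 24 = 1824 (decimal)
Compute 6802 - 1824 = 4978
4978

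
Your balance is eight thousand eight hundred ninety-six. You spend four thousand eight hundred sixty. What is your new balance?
Convert eight thousand eight hundred ninety-six (English words) → 8×1000 + 8×100 + 96 = 8896 (decimal)
Convert four thousand eight hundred sixty (English words) → 4×1000 + 8×100 + 60 = 4860 (decimal)
Compute 8896 - 4860 = 4036
4036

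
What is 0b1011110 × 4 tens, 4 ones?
Convert 0b1011110 (binary) → 64 + 16 + 8 + 4 + 2 = 94 (decimal)
Convert 4 tens, 4 ones (place-value notation) → 4×10 + 4 = 44 (decimal)
Compute 94 × 44 = 4136
4136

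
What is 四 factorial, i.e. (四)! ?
Convert 四 (Chinese numeral) → 4 (decimal)
Compute 4! = 24
24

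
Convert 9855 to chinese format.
Convert 9855 (decimal) → 9855 = 9×1000 + 8×100 + 5×10 + 5 → 九千八百五十五 (Chinese numeral)
九千八百五十五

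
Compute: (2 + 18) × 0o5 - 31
Convert 0o5 (octal) → 5 (decimal)
Expression in decimal: (2 + 18) × 5 - 31
Parentheses first: 2 + 18 = 20
Multiply: 20 × 5 = 100
Subtract: 100 - 31 = 69
69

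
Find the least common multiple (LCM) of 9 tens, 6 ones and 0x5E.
Convert 9 tens, 6 ones (place-value notation) → 9×10 + 6 = 96 (decimal)
Convert 0x5E (hexadecimal) → 5×16 + 14 = 94 (decimal)
Compute lcm(96, 94) = 4512
4512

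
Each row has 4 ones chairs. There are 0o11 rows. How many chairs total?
Convert 4 ones (place-value notation) → 4 (decimal)
Convert 0o11 (octal) → 1×8 + 1 = 9 (decimal)
Compute 4 × 9 = 36
36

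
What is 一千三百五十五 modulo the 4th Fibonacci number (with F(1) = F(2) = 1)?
Convert 一千三百五十五 (Chinese numeral) → 1×1000 + 3×100 + 5×10 + 5 = 1355 (decimal)
Convert the 4th Fibonacci number (with F(1) = F(2) = 1) (Fibonacci index) → 1, 1, 2, 3 → 3 (decimal)
Compute 1355 mod 3 = 2
2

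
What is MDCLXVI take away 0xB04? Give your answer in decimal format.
Convert MDCLXVI (Roman numeral) → 1000 + 500 + 100 + 50 + 10 + 5 + 1 = 1666 (decimal)
Convert 0xB04 (hexadecimal) → 11×256 + 4 = 2820 (decimal)
Compute 1666 - 2820 = -1154
-1154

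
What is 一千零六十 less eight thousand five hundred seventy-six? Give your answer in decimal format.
Convert 一千零六十 (Chinese numeral) → 1×1000 + 6×10 = 1060 (decimal)
Convert eight thousand five hundred seventy-six (English words) → 8×1000 + 5×100 + 76 = 8576 (decimal)
Compute 1060 - 8576 = -7516
-7516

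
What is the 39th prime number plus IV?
The 39th prime number = 167
Convert IV (Roman numeral) → 4 (decimal)
Compute 167 + 4 = 171
171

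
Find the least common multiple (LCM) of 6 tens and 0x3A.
Convert 6 tens (place-value notation) → 6×10 = 60 (decimal)
Convert 0x3A (hexadecimal) → 3×16 + 10 = 58 (decimal)
Compute lcm(60, 58) = 1740
1740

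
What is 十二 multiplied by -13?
Convert 十二 (Chinese numeral) → 1×10 + 2 = 12 (decimal)
Compute 12 × -13 = -156
-156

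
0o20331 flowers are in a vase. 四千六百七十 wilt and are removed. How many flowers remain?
Convert 0o20331 (octal) → 2×4096 + 3×64 + 3×8 + 1 = 8409 (decimal)
Convert 四千六百七十 (Chinese numeral) → 4×1000 + 6×100 + 7×10 = 4670 (decimal)
Compute 8409 - 4670 = 3739
3739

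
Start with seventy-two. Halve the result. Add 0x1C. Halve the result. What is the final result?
Convert seventy-two (English words) → 72 (decimal)
Start: 72
72 ÷ 2 = 36
Convert 0x1C (hexadecimal) → 1×16 + 12 = 28 (decimal)
36 + 28 = 64
64 ÷ 2 = 32
32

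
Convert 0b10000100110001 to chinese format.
Convert 0b10000100110001 (binary) → 8192 + 256 + 32 + 16 + 1 = 8497 (decimal)
Convert 8497 (decimal) → 8497 = 8×1000 + 4×100 + 9×10 + 7 → 八千四百九十七 (Chinese numeral)
八千四百九十七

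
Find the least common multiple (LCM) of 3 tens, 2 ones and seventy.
Convert 3 tens, 2 ones (place-value notation) → 3×10 + 2 = 32 (decimal)
Convert seventy (English words) → 70 (decimal)
Compute lcm(32, 70) = 1120
1120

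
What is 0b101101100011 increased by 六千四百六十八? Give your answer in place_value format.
Convert 0b101101100011 (binary) → 2048 + 512 + 256 + 64 + 32 + 2 + 1 = 2915 (decimal)
Convert 六千四百六十八 (Chinese numeral) → 6×1000 + 4×100 + 6×10 + 8 = 6468 (decimal)
Compute 2915 + 6468 = 9383
Convert 9383 (decimal) → 9383 = 9×1000 + 3×100 + 8×10 + 3 → 9 thousands, 3 hundreds, 8 tens, 3 ones (place-value notation)
9 thousands, 3 hundreds, 8 tens, 3 ones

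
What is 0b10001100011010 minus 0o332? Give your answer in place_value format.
Convert 0b10001100011010 (binary) → 8192 + 512 + 256 + 16 + 8 + 2 = 8986 (decimal)
Convert 0o332 (octal) → 3×64 + 3×8 + 2 = 218 (decimal)
Compute 8986 - 218 = 8768
Convert 8768 (decimal) → 8768 = 8×1000 + 7×100 + 6×10 + 8 → 8 thousands, 7 hundreds, 6 tens, 8 ones (place-value notation)
8 thousands, 7 hundreds, 6 tens, 8 ones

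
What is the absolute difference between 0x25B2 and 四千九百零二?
Convert 0x25B2 (hexadecimal) → 2×4096 + 5×256 + 11×16 + 2 = 9650 (decimal)
Convert 四千九百零二 (Chinese numeral) → 4×1000 + 9×100 + 2 = 4902 (decimal)
Compute |9650 - 4902| = 4748
4748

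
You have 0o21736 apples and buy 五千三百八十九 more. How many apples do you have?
Convert 0o21736 (octal) → 2×4096 + 1×512 + 7×64 + 3×8 + 6 = 9182 (decimal)
Convert 五千三百八十九 (Chinese numeral) → 5×1000 + 3×100 + 8×10 + 9 = 5389 (decimal)
Compute 9182 + 5389 = 14571
14571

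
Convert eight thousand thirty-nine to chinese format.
Convert eight thousand thirty-nine (English words) → 8×1000 + 39 = 8039 (decimal)
Convert 8039 (decimal) → 8039 = 8×1000 + 3×10 + 9 → 八千零三十九 (Chinese numeral)
八千零三十九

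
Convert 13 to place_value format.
Convert 13 (decimal) → 13 = 1×10 + 3 → 1 ten, 3 ones (place-value notation)
1 ten, 3 ones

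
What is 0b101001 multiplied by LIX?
Convert 0b101001 (binary) → 32 + 8 + 1 = 41 (decimal)
Convert LIX (Roman numeral) → 50 + 9 = 59 (decimal)
Compute 41 × 59 = 2419
2419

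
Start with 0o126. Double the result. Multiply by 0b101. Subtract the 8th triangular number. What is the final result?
Convert 0o126 (octal) → 1×64 + 2×8 + 6 = 86 (decimal)
Start: 86
86 × 2 = 172
Convert 0b101 (binary) → 4 + 1 = 5 (decimal)
172 × 5 = 860
Convert the 8th triangular number (triangular index) → 8×9/2 = 36 (decimal)
860 - 36 = 824
824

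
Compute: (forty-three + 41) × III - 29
Convert forty-three (English words) → 43 (decimal)
Convert III (Roman numeral) → 1 + 1 + 1 = 3 (decimal)
Expression in decimal: (43 + 41) × 3 - 29
Parentheses first: 43 + 41 = 84
Multiply: 84 × 3 = 252
Subtract: 252 - 29 = 223
223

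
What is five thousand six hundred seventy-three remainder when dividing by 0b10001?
Convert five thousand six hundred seventy-three (English words) → 5×1000 + 6×100 + 73 = 5673 (decimal)
Convert 0b10001 (binary) → 16 + 1 = 17 (decimal)
Compute 5673 mod 17 = 12
12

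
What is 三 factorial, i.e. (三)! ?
Convert 三 (Chinese numeral) → 3 (decimal)
Compute 3! = 6
6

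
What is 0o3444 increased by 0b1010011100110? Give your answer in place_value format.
Convert 0o3444 (octal) → 3×512 + 4×64 + 4×8 + 4 = 1828 (decimal)
Convert 0b1010011100110 (binary) → 4096 + 1024 + 128 + 64 + 32 + 4 + 2 = 5350 (decimal)
Compute 1828 + 5350 = 7178
Convert 7178 (decimal) → 7178 = 7×1000 + 1×100 + 7×10 + 8 → 7 thousands, 1 hundred, 7 tens, 8 ones (place-value notation)
7 thousands, 1 hundred, 7 tens, 8 ones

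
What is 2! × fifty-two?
Convert 2! (factorial) → 2 (decimal)
Convert fifty-two (English words) → 52 (decimal)
Compute 2 × 52 = 104
104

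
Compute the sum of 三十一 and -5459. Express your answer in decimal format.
Convert 三十一 (Chinese numeral) → 3×10 + 1 = 31 (decimal)
Compute 31 + -5459 = -5428
-5428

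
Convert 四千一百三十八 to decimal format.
Convert 四千一百三十八 (Chinese numeral) → 4×1000 + 1×100 + 3×10 + 8 = 4138 (decimal)
4138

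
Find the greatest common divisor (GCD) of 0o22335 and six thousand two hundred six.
Convert 0o22335 (octal) → 2×4096 + 2×512 + 3×64 + 3×8 + 5 = 9437 (decimal)
Convert six thousand two hundred six (English words) → 6×1000 + 2×100 + 6 = 6206 (decimal)
Compute gcd(9437, 6206) = 1
1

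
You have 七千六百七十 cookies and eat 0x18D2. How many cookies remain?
Convert 七千六百七十 (Chinese numeral) → 7×1000 + 6×100 + 7×10 = 7670 (decimal)
Convert 0x18D2 (hexadecimal) → 1×4096 + 8×256 + 13×16 + 2 = 6354 (decimal)
Compute 7670 - 6354 = 1316
1316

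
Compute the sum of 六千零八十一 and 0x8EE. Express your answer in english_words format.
Convert 六千零八十一 (Chinese numeral) → 6×1000 + 8×10 + 1 = 6081 (decimal)
Convert 0x8EE (hexadecimal) → 8×256 + 14×16 + 14 = 2286 (decimal)
Compute 6081 + 2286 = 8367
Convert 8367 (decimal) → 8367 = 8×1000 + 3×100 + 67 → eight thousand three hundred sixty-seven (English words)
eight thousand three hundred sixty-seven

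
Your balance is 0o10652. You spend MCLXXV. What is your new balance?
Convert 0o10652 (octal) → 1×4096 + 6×64 + 5×8 + 2 = 4522 (decimal)
Convert MCLXXV (Roman numeral) → 1000 + 100 + 50 + 10 + 10 + 5 = 1175 (decimal)
Compute 4522 - 1175 = 3347
3347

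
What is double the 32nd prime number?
The 32nd prime number = 131
Compute 131 × 2 = 262
262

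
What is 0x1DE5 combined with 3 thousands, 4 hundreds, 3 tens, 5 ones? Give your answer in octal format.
Convert 0x1DE5 (hexadecimal) → 1×4096 + 13×256 + 14×16 + 5 = 7653 (decimal)
Convert 3 thousands, 4 hundreds, 3 tens, 5 ones (place-value notation) → 3×1000 + 4×100 + 3×10 + 5 = 3435 (decimal)
Compute 7653 + 3435 = 11088
Convert 11088 (decimal) → 11088 = 2×4096 + 5×512 + 5×64 + 2×8 → 0o25520 (octal)
0o25520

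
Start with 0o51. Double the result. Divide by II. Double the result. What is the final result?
Convert 0o51 (octal) → 5×8 + 1 = 41 (decimal)
Start: 41
41 × 2 = 82
Convert II (Roman numeral) → 1 + 1 = 2 (decimal)
82 ÷ 2 = 41
41 × 2 = 82
82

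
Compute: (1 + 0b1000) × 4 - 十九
Convert 0b1000 (binary) → 8 (decimal)
Convert 十九 (Chinese numeral) → 1×10 + 9 = 19 (decimal)
Expression in decimal: (1 + 8) × 4 - 19
Parentheses first: 1 + 8 = 9
Multiply: 9 × 4 = 36
Subtract: 36 - 19 = 17
17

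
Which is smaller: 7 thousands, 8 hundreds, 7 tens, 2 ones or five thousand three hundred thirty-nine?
Convert 7 thousands, 8 hundreds, 7 tens, 2 ones (place-value notation) → 7×1000 + 8×100 + 7×10 + 2 = 7872 (decimal)
Convert five thousand three hundred thirty-nine (English words) → 5×1000 + 3×100 + 39 = 5339 (decimal)
Compare 7872 vs 5339: smaller = 5339
5339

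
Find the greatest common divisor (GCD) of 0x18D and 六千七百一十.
Convert 0x18D (hexadecimal) → 1×256 + 8×16 + 13 = 397 (decimal)
Convert 六千七百一十 (Chinese numeral) → 6×1000 + 7×100 + 1×10 = 6710 (decimal)
Compute gcd(397, 6710) = 1
1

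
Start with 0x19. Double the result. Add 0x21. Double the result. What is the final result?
Convert 0x19 (hexadecimal) → 1×16 + 9 = 25 (decimal)
Start: 25
25 × 2 = 50
Convert 0x21 (hexadecimal) → 2×16 + 1 = 33 (decimal)
50 + 33 = 83
83 × 2 = 166
166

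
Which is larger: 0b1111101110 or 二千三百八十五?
Convert 0b1111101110 (binary) → 512 + 256 + 128 + 64 + 32 + 8 + 4 + 2 = 1006 (decimal)
Convert 二千三百八十五 (Chinese numeral) → 2×1000 + 3×100 + 8×10 + 5 = 2385 (decimal)
Compare 1006 vs 2385: larger = 2385
2385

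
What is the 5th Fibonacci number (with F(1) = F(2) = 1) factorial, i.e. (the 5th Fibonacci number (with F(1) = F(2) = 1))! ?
Convert the 5th Fibonacci number (with F(1) = F(2) = 1) (Fibonacci index) → 1, 1, 2, 3, 5 → 5 (decimal)
Compute 5! = 120
120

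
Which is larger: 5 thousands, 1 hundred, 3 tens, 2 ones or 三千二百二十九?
Convert 5 thousands, 1 hundred, 3 tens, 2 ones (place-value notation) → 5×1000 + 1×100 + 3×10 + 2 = 5132 (decimal)
Convert 三千二百二十九 (Chinese numeral) → 3×1000 + 2×100 + 2×10 + 9 = 3229 (decimal)
Compare 5132 vs 3229: larger = 5132
5132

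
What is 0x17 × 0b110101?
Convert 0x17 (hexadecimal) → 1×16 + 7 = 23 (decimal)
Convert 0b110101 (binary) → 32 + 16 + 4 + 1 = 53 (decimal)
Compute 23 × 53 = 1219
1219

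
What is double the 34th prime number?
The 34th prime number = 139
Compute 139 × 2 = 278
278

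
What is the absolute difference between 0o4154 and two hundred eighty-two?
Convert 0o4154 (octal) → 4×512 + 1×64 + 5×8 + 4 = 2156 (decimal)
Convert two hundred eighty-two (English words) → 2×100 + 82 = 282 (decimal)
Compute |2156 - 282| = 1874
1874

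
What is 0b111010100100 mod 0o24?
Convert 0b111010100100 (binary) → 2048 + 1024 + 512 + 128 + 32 + 4 = 3748 (decimal)
Convert 0o24 (octal) → 2×8 + 4 = 20 (decimal)
Compute 3748 mod 20 = 8
8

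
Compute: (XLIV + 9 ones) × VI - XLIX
Convert XLIV (Roman numeral) → 40 + 4 = 44 (decimal)
Convert 9 ones (place-value notation) → 9 (decimal)
Convert VI (Roman numeral) → 5 + 1 = 6 (decimal)
Convert XLIX (Roman numeral) → 40 + 9 = 49 (decimal)
Expression in decimal: (44 + 9) × 6 - 49
Parentheses first: 44 + 9 = 53
Multiply: 53 × 6 = 318
Subtract: 318 - 49 = 269
269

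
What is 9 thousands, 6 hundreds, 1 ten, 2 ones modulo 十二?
Convert 9 thousands, 6 hundreds, 1 ten, 2 ones (place-value notation) → 9×1000 + 6×100 + 1×10 + 2 = 9612 (decimal)
Convert 十二 (Chinese numeral) → 1×10 + 2 = 12 (decimal)
Compute 9612 mod 12 = 0
0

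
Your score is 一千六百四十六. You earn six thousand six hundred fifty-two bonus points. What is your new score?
Convert 一千六百四十六 (Chinese numeral) → 1×1000 + 6×100 + 4×10 + 6 = 1646 (decimal)
Convert six thousand six hundred fifty-two (English words) → 6×1000 + 6×100 + 52 = 6652 (decimal)
Compute 1646 + 6652 = 8298
8298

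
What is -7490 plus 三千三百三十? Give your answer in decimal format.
Convert 三千三百三十 (Chinese numeral) → 3×1000 + 3×100 + 3×10 = 3330 (decimal)
Compute -7490 + 3330 = -4160
-4160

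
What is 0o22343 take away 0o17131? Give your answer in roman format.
Convert 0o22343 (octal) → 2×4096 + 2×512 + 3×64 + 4×8 + 3 = 9443 (decimal)
Convert 0o17131 (octal) → 1×4096 + 7×512 + 1×64 + 3×8 + 1 = 7769 (decimal)
Compute 9443 - 7769 = 1674
Convert 1674 (decimal) → 1674 = 1000 + 500 + 100 + 50 + 10 + 10 + 4 → MDCLXXIV (Roman numeral)
MDCLXXIV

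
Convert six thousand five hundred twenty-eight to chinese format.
Convert six thousand five hundred twenty-eight (English words) → 6×1000 + 5×100 + 28 = 6528 (decimal)
Convert 6528 (decimal) → 6528 = 6×1000 + 5×100 + 2×10 + 8 → 六千五百二十八 (Chinese numeral)
六千五百二十八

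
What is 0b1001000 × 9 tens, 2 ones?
Convert 0b1001000 (binary) → 64 + 8 = 72 (decimal)
Convert 9 tens, 2 ones (place-value notation) → 9×10 + 2 = 92 (decimal)
Compute 72 × 92 = 6624
6624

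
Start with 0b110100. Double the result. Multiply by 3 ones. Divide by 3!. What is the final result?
Convert 0b110100 (binary) → 32 + 16 + 4 = 52 (decimal)
Start: 52
52 × 2 = 104
Convert 3 ones (place-value notation) → 3 (decimal)
104 × 3 = 312
Convert 3! (factorial) → 6 (decimal)
312 ÷ 6 = 52
52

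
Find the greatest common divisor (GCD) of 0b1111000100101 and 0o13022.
Convert 0b1111000100101 (binary) → 4096 + 2048 + 1024 + 512 + 32 + 4 + 1 = 7717 (decimal)
Convert 0o13022 (octal) → 1×4096 + 3×512 + 2×8 + 2 = 5650 (decimal)
Compute gcd(7717, 5650) = 1
1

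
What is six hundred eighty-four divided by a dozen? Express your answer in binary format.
Convert six hundred eighty-four (English words) → 6×100 + 84 = 684 (decimal)
Convert a dozen (colloquial) → 12 (decimal)
Compute 684 ÷ 12 = 57
Convert 57 (decimal) → 57 = 32 + 16 + 8 + 1 → 0b111001 (binary)
0b111001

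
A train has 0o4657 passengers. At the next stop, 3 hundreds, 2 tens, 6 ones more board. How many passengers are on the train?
Convert 0o4657 (octal) → 4×512 + 6×64 + 5×8 + 7 = 2479 (decimal)
Convert 3 hundreds, 2 tens, 6 ones (place-value notation) → 3×100 + 2×10 + 6 = 326 (decimal)
Compute 2479 + 326 = 2805
2805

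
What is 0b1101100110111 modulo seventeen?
Convert 0b1101100110111 (binary) → 4096 + 2048 + 512 + 256 + 32 + 16 + 4 + 2 + 1 = 6967 (decimal)
Convert seventeen (English words) → 17 (decimal)
Compute 6967 mod 17 = 14
14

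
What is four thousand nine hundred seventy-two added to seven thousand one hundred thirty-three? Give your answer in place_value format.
Convert four thousand nine hundred seventy-two (English words) → 4×1000 + 9×100 + 72 = 4972 (decimal)
Convert seven thousand one hundred thirty-three (English words) → 7×1000 + 1×100 + 33 = 7133 (decimal)
Compute 4972 + 7133 = 12105
Convert 12105 (decimal) → 12105 = 12×1000 + 1×100 + 5 → 12 thousands, 1 hundred, 5 ones (place-value notation)
12 thousands, 1 hundred, 5 ones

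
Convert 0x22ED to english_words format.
Convert 0x22ED (hexadecimal) → 2×4096 + 2×256 + 14×16 + 13 = 8941 (decimal)
Convert 8941 (decimal) → 8941 = 8×1000 + 9×100 + 41 → eight thousand nine hundred forty-one (English words)
eight thousand nine hundred forty-one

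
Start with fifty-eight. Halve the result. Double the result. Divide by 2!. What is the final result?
Convert fifty-eight (English words) → 58 (decimal)
Start: 58
58 ÷ 2 = 29
29 × 2 = 58
Convert 2! (factorial) → 2 (decimal)
58 ÷ 2 = 29
29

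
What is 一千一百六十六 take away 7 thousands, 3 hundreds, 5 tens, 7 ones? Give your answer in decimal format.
Convert 一千一百六十六 (Chinese numeral) → 1×1000 + 1×100 + 6×10 + 6 = 1166 (decimal)
Convert 7 thousands, 3 hundreds, 5 tens, 7 ones (place-value notation) → 7×1000 + 3×100 + 5×10 + 7 = 7357 (decimal)
Compute 1166 - 7357 = -6191
-6191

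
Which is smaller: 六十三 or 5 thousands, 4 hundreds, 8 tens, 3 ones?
Convert 六十三 (Chinese numeral) → 6×10 + 3 = 63 (decimal)
Convert 5 thousands, 4 hundreds, 8 tens, 3 ones (place-value notation) → 5×1000 + 4×100 + 8×10 + 3 = 5483 (decimal)
Compare 63 vs 5483: smaller = 63
63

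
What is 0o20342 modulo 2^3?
Convert 0o20342 (octal) → 2×4096 + 3×64 + 4×8 + 2 = 8418 (decimal)
Convert 2^3 (power) → 8 (decimal)
Compute 8418 mod 8 = 2
2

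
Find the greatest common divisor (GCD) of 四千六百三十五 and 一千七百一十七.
Convert 四千六百三十五 (Chinese numeral) → 4×1000 + 6×100 + 3×10 + 5 = 4635 (decimal)
Convert 一千七百一十七 (Chinese numeral) → 1×1000 + 7×100 + 1×10 + 7 = 1717 (decimal)
Compute gcd(4635, 1717) = 1
1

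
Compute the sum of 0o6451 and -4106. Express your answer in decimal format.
Convert 0o6451 (octal) → 6×512 + 4×64 + 5×8 + 1 = 3369 (decimal)
Compute 3369 + -4106 = -737
-737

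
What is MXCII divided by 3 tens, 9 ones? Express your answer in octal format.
Convert MXCII (Roman numeral) → 1000 + 90 + 1 + 1 = 1092 (decimal)
Convert 3 tens, 9 ones (place-value notation) → 3×10 + 9 = 39 (decimal)
Compute 1092 ÷ 39 = 28
Convert 28 (decimal) → 28 = 3×8 + 4 → 0o34 (octal)
0o34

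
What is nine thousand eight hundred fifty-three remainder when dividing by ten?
Convert nine thousand eight hundred fifty-three (English words) → 9×1000 + 8×100 + 53 = 9853 (decimal)
Convert ten (English words) → 10 (decimal)
Compute 9853 mod 10 = 3
3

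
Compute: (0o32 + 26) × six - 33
Convert 0o32 (octal) → 3×8 + 2 = 26 (decimal)
Convert six (English words) → 6 (decimal)
Expression in decimal: (26 + 26) × 6 - 33
Parentheses first: 26 + 26 = 52
Multiply: 52 × 6 = 312
Subtract: 312 - 33 = 279
279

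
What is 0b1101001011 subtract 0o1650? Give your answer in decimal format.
Convert 0b1101001011 (binary) → 512 + 256 + 64 + 8 + 2 + 1 = 843 (decimal)
Convert 0o1650 (octal) → 1×512 + 6×64 + 5×8 = 936 (decimal)
Compute 843 - 936 = -93
-93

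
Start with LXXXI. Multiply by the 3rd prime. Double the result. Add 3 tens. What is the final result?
Convert LXXXI (Roman numeral) → 50 + 10 + 10 + 10 + 1 = 81 (decimal)
Start: 81
Convert the 3rd prime (prime index) → 5 (decimal)
81 × 5 = 405
405 × 2 = 810
Convert 3 tens (place-value notation) → 3×10 = 30 (decimal)
810 + 30 = 840
840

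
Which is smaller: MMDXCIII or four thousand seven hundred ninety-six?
Convert MMDXCIII (Roman numeral) → 1000 + 1000 + 500 + 90 + 1 + 1 + 1 = 2593 (decimal)
Convert four thousand seven hundred ninety-six (English words) → 4×1000 + 7×100 + 96 = 4796 (decimal)
Compare 2593 vs 4796: smaller = 2593
2593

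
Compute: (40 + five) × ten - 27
Convert five (English words) → 5 (decimal)
Convert ten (English words) → 10 (decimal)
Expression in decimal: (40 + 5) × 10 - 27
Parentheses first: 40 + 5 = 45
Multiply: 45 × 10 = 450
Subtract: 450 - 27 = 423
423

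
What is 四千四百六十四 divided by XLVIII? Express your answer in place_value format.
Convert 四千四百六十四 (Chinese numeral) → 4×1000 + 4×100 + 6×10 + 4 = 4464 (decimal)
Convert XLVIII (Roman numeral) → 40 + 5 + 1 + 1 + 1 = 48 (decimal)
Compute 4464 ÷ 48 = 93
Convert 93 (decimal) → 93 = 9×10 + 3 → 9 tens, 3 ones (place-value notation)
9 tens, 3 ones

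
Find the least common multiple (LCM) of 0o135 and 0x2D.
Convert 0o135 (octal) → 1×64 + 3×8 + 5 = 93 (decimal)
Convert 0x2D (hexadecimal) → 2×16 + 13 = 45 (decimal)
Compute lcm(93, 45) = 1395
1395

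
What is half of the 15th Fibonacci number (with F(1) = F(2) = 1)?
The 15th Fibonacci number (with F(1) = F(2) = 1): 1, 1, 2, 3, 5, 8, 13, 21, 34, 55, 89, 144, 233, 377, 610 → 610
Compute 610 ÷ 2 = 305
305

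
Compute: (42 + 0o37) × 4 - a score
Convert 0o37 (octal) → 3×8 + 7 = 31 (decimal)
Convert a score (colloquial) → 20 (decimal)
Expression in decimal: (42 + 31) × 4 - 20
Parentheses first: 42 + 31 = 73
Multiply: 73 × 4 = 292
Subtract: 292 - 20 = 272
272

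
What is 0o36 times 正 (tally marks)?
Convert 0o36 (octal) → 3×8 + 6 = 30 (decimal)
Convert 正 (tally marks) → 5 (decimal)
Compute 30 × 5 = 150
150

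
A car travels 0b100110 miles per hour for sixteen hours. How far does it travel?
Convert 0b100110 (binary) → 32 + 4 + 2 = 38 (decimal)
Convert sixteen (English words) → 16 (decimal)
Compute 38 × 16 = 608
608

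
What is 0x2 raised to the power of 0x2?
Convert 0x2 (hexadecimal) → 2 (decimal)
Convert 0x2 (hexadecimal) → 2 (decimal)
Compute 2 ^ 2 = 4
4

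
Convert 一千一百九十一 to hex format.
Convert 一千一百九十一 (Chinese numeral) → 1×1000 + 1×100 + 9×10 + 1 = 1191 (decimal)
Convert 1191 (decimal) → 1191 = 4×256 + 10×16 + 7 → 0x4A7 (hexadecimal)
0x4A7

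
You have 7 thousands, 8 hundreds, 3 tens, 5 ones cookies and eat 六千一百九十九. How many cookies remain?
Convert 7 thousands, 8 hundreds, 3 tens, 5 ones (place-value notation) → 7×1000 + 8×100 + 3×10 + 5 = 7835 (decimal)
Convert 六千一百九十九 (Chinese numeral) → 6×1000 + 1×100 + 9×10 + 9 = 6199 (decimal)
Compute 7835 - 6199 = 1636
1636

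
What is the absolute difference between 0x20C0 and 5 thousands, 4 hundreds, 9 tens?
Convert 0x20C0 (hexadecimal) → 2×4096 + 12×16 = 8384 (decimal)
Convert 5 thousands, 4 hundreds, 9 tens (place-value notation) → 5×1000 + 4×100 + 9×10 = 5490 (decimal)
Compute |8384 - 5490| = 2894
2894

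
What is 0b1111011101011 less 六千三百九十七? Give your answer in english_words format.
Convert 0b1111011101011 (binary) → 4096 + 2048 + 1024 + 512 + 128 + 64 + 32 + 8 + 2 + 1 = 7915 (decimal)
Convert 六千三百九十七 (Chinese numeral) → 6×1000 + 3×100 + 9×10 + 7 = 6397 (decimal)
Compute 7915 - 6397 = 1518
Convert 1518 (decimal) → 1518 = 1×1000 + 5×100 + 18 → one thousand five hundred eighteen (English words)
one thousand five hundred eighteen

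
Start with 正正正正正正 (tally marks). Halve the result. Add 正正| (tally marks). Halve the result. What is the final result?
Convert 正正正正正正 (tally marks) → 5 + 5 + 5 + 5 + 5 + 5 = 30 (decimal)
Start: 30
30 ÷ 2 = 15
Convert 正正| (tally marks) → 5 + 5 + 1 = 11 (decimal)
15 + 11 = 26
26 ÷ 2 = 13
13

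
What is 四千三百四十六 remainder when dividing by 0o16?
Convert 四千三百四十六 (Chinese numeral) → 4×1000 + 3×100 + 4×10 + 6 = 4346 (decimal)
Convert 0o16 (octal) → 1×8 + 6 = 14 (decimal)
Compute 4346 mod 14 = 6
6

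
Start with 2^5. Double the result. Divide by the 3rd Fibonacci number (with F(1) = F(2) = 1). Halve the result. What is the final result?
Convert 2^5 (power) → 32 (decimal)
Start: 32
32 × 2 = 64
Convert the 3rd Fibonacci number (with F(1) = F(2) = 1) (Fibonacci index) → 1, 1, 2 → 2 (decimal)
64 ÷ 2 = 32
32 ÷ 2 = 16
16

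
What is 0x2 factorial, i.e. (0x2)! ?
Convert 0x2 (hexadecimal) → 2 (decimal)
Compute 2! = 2
2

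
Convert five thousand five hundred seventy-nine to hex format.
Convert five thousand five hundred seventy-nine (English words) → 5×1000 + 5×100 + 79 = 5579 (decimal)
Convert 5579 (decimal) → 5579 = 1×4096 + 5×256 + 12×16 + 11 → 0x15CB (hexadecimal)
0x15CB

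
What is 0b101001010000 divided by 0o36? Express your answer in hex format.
Convert 0b101001010000 (binary) → 2048 + 512 + 64 + 16 = 2640 (decimal)
Convert 0o36 (octal) → 3×8 + 6 = 30 (decimal)
Compute 2640 ÷ 30 = 88
Convert 88 (decimal) → 88 = 5×16 + 8 → 0x58 (hexadecimal)
0x58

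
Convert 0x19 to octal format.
Convert 0x19 (hexadecimal) → 1×16 + 9 = 25 (decimal)
Convert 25 (decimal) → 25 = 3×8 + 1 → 0o31 (octal)
0o31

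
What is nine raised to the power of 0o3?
Convert nine (English words) → 9 (decimal)
Convert 0o3 (octal) → 3 (decimal)
Compute 9 ^ 3 = 729
729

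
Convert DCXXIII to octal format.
Convert DCXXIII (Roman numeral) → 500 + 100 + 10 + 10 + 1 + 1 + 1 = 623 (decimal)
Convert 623 (decimal) → 623 = 1×512 + 1×64 + 5×8 + 7 → 0o1157 (octal)
0o1157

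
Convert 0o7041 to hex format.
Convert 0o7041 (octal) → 7×512 + 4×8 + 1 = 3617 (decimal)
Convert 3617 (decimal) → 3617 = 14×256 + 2×16 + 1 → 0xE21 (hexadecimal)
0xE21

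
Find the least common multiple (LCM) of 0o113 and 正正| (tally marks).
Convert 0o113 (octal) → 1×64 + 1×8 + 3 = 75 (decimal)
Convert 正正| (tally marks) → 5 + 5 + 1 = 11 (decimal)
Compute lcm(75, 11) = 825
825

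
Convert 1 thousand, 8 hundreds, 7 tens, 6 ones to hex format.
Convert 1 thousand, 8 hundreds, 7 tens, 6 ones (place-value notation) → 1×1000 + 8×100 + 7×10 + 6 = 1876 (decimal)
Convert 1876 (decimal) → 1876 = 7×256 + 5×16 + 4 → 0x754 (hexadecimal)
0x754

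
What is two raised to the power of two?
Convert two (English words) → 2 (decimal)
Convert two (English words) → 2 (decimal)
Compute 2 ^ 2 = 4
4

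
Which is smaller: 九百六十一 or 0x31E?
Convert 九百六十一 (Chinese numeral) → 9×100 + 6×10 + 1 = 961 (decimal)
Convert 0x31E (hexadecimal) → 3×256 + 1×16 + 14 = 798 (decimal)
Compare 961 vs 798: smaller = 798
798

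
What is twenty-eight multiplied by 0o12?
Convert twenty-eight (English words) → 28 (decimal)
Convert 0o12 (octal) → 1×8 + 2 = 10 (decimal)
Compute 28 × 10 = 280
280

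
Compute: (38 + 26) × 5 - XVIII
Convert XVIII (Roman numeral) → 10 + 5 + 1 + 1 + 1 = 18 (decimal)
Expression in decimal: (38 + 26) × 5 - 18
Parentheses first: 38 + 26 = 64
Multiply: 64 × 5 = 320
Subtract: 320 - 18 = 302
302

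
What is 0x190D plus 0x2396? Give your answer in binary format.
Convert 0x190D (hexadecimal) → 1×4096 + 9×256 + 13 = 6413 (decimal)
Convert 0x2396 (hexadecimal) → 2×4096 + 3×256 + 9×16 + 6 = 9110 (decimal)
Compute 6413 + 9110 = 15523
Convert 15523 (decimal) → 15523 = 8192 + 4096 + 2048 + 1024 + 128 + 32 + 2 + 1 → 0b11110010100011 (binary)
0b11110010100011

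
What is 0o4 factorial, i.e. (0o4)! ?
Convert 0o4 (octal) → 4 (decimal)
Compute 4! = 24
24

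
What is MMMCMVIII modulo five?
Convert MMMCMVIII (Roman numeral) → 1000 + 1000 + 1000 + 900 + 5 + 1 + 1 + 1 = 3908 (decimal)
Convert five (English words) → 5 (decimal)
Compute 3908 mod 5 = 3
3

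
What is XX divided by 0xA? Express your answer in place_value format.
Convert XX (Roman numeral) → 10 + 10 = 20 (decimal)
Convert 0xA (hexadecimal) → 10 (decimal)
Compute 20 ÷ 10 = 2
Convert 2 (decimal) → 2 ones (place-value notation)
2 ones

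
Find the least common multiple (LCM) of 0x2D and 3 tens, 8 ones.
Convert 0x2D (hexadecimal) → 2×16 + 13 = 45 (decimal)
Convert 3 tens, 8 ones (place-value notation) → 3×10 + 8 = 38 (decimal)
Compute lcm(45, 38) = 1710
1710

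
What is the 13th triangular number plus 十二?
The 13th triangular number = 13×14/2 = 91
Convert 十二 (Chinese numeral) → 1×10 + 2 = 12 (decimal)
Compute 91 + 12 = 103
103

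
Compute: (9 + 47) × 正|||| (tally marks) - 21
Convert 正|||| (tally marks) → 5 + 4 = 9 (decimal)
Expression in decimal: (9 + 47) × 9 - 21
Parentheses first: 9 + 47 = 56
Multiply: 56 × 9 = 504
Subtract: 504 - 21 = 483
483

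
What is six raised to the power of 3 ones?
Convert six (English words) → 6 (decimal)
Convert 3 ones (place-value notation) → 3 (decimal)
Compute 6 ^ 3 = 216
216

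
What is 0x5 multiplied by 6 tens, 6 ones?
Convert 0x5 (hexadecimal) → 5 (decimal)
Convert 6 tens, 6 ones (place-value notation) → 6×10 + 6 = 66 (decimal)
Compute 5 × 66 = 330
330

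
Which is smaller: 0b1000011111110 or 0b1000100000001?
Convert 0b1000011111110 (binary) → 4096 + 128 + 64 + 32 + 16 + 8 + 4 + 2 = 4350 (decimal)
Convert 0b1000100000001 (binary) → 4096 + 256 + 1 = 4353 (decimal)
Compare 4350 vs 4353: smaller = 4350
4350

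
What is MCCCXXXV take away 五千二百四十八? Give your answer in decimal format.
Convert MCCCXXXV (Roman numeral) → 1000 + 100 + 100 + 100 + 10 + 10 + 10 + 5 = 1335 (decimal)
Convert 五千二百四十八 (Chinese numeral) → 5×1000 + 2×100 + 4×10 + 8 = 5248 (decimal)
Compute 1335 - 5248 = -3913
-3913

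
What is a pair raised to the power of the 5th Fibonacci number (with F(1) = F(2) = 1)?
Convert a pair (colloquial) → 2 (decimal)
Convert the 5th Fibonacci number (with F(1) = F(2) = 1) (Fibonacci index) → 1, 1, 2, 3, 5 → 5 (decimal)
Compute 2 ^ 5 = 32
32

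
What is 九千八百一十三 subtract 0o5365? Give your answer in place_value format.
Convert 九千八百一十三 (Chinese numeral) → 9×1000 + 8×100 + 1×10 + 3 = 9813 (decimal)
Convert 0o5365 (octal) → 5×512 + 3×64 + 6×8 + 5 = 2805 (decimal)
Compute 9813 - 2805 = 7008
Convert 7008 (decimal) → 7008 = 7×1000 + 8 → 7 thousands, 8 ones (place-value notation)
7 thousands, 8 ones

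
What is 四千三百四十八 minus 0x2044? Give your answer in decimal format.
Convert 四千三百四十八 (Chinese numeral) → 4×1000 + 3×100 + 4×10 + 8 = 4348 (decimal)
Convert 0x2044 (hexadecimal) → 2×4096 + 4×16 + 4 = 8260 (decimal)
Compute 4348 - 8260 = -3912
-3912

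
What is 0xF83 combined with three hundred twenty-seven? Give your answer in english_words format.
Convert 0xF83 (hexadecimal) → 15×256 + 8×16 + 3 = 3971 (decimal)
Convert three hundred twenty-seven (English words) → 3×100 + 27 = 327 (decimal)
Compute 3971 + 327 = 4298
Convert 4298 (decimal) → 4298 = 4×1000 + 2×100 + 98 → four thousand two hundred ninety-eight (English words)
four thousand two hundred ninety-eight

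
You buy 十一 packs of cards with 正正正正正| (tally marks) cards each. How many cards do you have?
Convert 正正正正正| (tally marks) → 5 + 5 + 5 + 5 + 5 + 1 = 26 (decimal)
Convert 十一 (Chinese numeral) → 1×10 + 1 = 11 (decimal)
Compute 26 × 11 = 286
286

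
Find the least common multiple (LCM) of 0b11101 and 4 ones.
Convert 0b11101 (binary) → 16 + 8 + 4 + 1 = 29 (decimal)
Convert 4 ones (place-value notation) → 4 (decimal)
Compute lcm(29, 4) = 116
116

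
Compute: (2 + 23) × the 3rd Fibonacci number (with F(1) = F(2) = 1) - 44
Convert the 3rd Fibonacci number (with F(1) = F(2) = 1) (Fibonacci index) → 1, 1, 2 → 2 (decimal)
Expression in decimal: (2 + 23) × 2 - 44
Parentheses first: 2 + 23 = 25
Multiply: 25 × 2 = 50
Subtract: 50 - 44 = 6
6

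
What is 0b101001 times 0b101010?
Convert 0b101001 (binary) → 32 + 8 + 1 = 41 (decimal)
Convert 0b101010 (binary) → 32 + 8 + 2 = 42 (decimal)
Compute 41 × 42 = 1722
1722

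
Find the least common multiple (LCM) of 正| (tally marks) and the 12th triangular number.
Convert 正| (tally marks) → 5 + 1 = 6 (decimal)
Convert the 12th triangular number (triangular index) → 12×13/2 = 78 (decimal)
Compute lcm(6, 78) = 78
78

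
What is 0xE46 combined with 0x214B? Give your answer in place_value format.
Convert 0xE46 (hexadecimal) → 14×256 + 4×16 + 6 = 3654 (decimal)
Convert 0x214B (hexadecimal) → 2×4096 + 1×256 + 4×16 + 11 = 8523 (decimal)
Compute 3654 + 8523 = 12177
Convert 12177 (decimal) → 12177 = 12×1000 + 1×100 + 7×10 + 7 → 12 thousands, 1 hundred, 7 tens, 7 ones (place-value notation)
12 thousands, 1 hundred, 7 tens, 7 ones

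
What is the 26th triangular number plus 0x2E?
The 26th triangular number = 26×27/2 = 351
Convert 0x2E (hexadecimal) → 2×16 + 14 = 46 (decimal)
Compute 351 + 46 = 397
397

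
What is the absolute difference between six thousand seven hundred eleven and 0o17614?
Convert six thousand seven hundred eleven (English words) → 6×1000 + 7×100 + 11 = 6711 (decimal)
Convert 0o17614 (octal) → 1×4096 + 7×512 + 6×64 + 1×8 + 4 = 8076 (decimal)
Compute |6711 - 8076| = 1365
1365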